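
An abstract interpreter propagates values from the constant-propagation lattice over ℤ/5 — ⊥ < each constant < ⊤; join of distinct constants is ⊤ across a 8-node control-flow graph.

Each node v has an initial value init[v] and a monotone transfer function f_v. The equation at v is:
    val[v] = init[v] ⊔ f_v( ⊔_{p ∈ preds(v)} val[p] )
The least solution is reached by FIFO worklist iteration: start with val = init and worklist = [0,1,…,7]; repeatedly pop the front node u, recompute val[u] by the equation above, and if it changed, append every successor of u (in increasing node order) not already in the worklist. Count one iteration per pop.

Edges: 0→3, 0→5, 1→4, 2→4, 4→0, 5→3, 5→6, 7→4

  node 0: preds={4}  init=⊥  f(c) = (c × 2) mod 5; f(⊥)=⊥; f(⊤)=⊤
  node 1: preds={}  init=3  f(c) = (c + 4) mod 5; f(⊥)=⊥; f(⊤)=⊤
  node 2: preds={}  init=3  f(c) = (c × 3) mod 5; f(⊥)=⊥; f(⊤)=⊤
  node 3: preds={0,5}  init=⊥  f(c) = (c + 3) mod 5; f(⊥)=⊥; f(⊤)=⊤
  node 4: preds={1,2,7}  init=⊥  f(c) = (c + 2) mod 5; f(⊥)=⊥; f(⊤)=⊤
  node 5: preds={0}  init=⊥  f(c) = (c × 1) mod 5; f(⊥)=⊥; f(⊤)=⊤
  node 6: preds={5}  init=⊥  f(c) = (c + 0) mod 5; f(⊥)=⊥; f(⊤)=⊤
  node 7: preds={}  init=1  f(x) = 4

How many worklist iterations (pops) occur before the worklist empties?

14

Iteration log — 14 steps:
  step 1. node 0  ⊔preds=⊥  new=⊥  stable
  step 2. node 1  ⊔preds=⊥  new=3  stable
  step 3. node 2  ⊔preds=⊥  new=3  stable
  step 4. node 3  ⊔preds=⊥  new=⊥  stable
  step 5. node 4  ⊔preds=⊤  new=⊤  old=⊥  +wl: 0
  step 6. node 5  ⊔preds=⊥  new=⊥  stable
  step 7. node 6  ⊔preds=⊥  new=⊥  stable
  step 8. node 7  ⊔preds=⊥  new=⊤  old=1  +wl: 4
  step 9. node 0  ⊔preds=⊤  new=⊤  old=⊥  +wl: 3,5
  step 10. node 4  ⊔preds=⊤  new=⊤  stable
  step 11. node 3  ⊔preds=⊤  new=⊤  old=⊥  +wl: 
  step 12. node 5  ⊔preds=⊤  new=⊤  old=⊥  +wl: 3,6
  step 13. node 3  ⊔preds=⊤  new=⊤  stable
  step 14. node 6  ⊔preds=⊤  new=⊤  old=⊥  +wl: 

Least fixpoint reached:
  node 0: ⊤
  node 1: 3
  node 2: 3
  node 3: ⊤
  node 4: ⊤
  node 5: ⊤
  node 6: ⊤
  node 7: ⊤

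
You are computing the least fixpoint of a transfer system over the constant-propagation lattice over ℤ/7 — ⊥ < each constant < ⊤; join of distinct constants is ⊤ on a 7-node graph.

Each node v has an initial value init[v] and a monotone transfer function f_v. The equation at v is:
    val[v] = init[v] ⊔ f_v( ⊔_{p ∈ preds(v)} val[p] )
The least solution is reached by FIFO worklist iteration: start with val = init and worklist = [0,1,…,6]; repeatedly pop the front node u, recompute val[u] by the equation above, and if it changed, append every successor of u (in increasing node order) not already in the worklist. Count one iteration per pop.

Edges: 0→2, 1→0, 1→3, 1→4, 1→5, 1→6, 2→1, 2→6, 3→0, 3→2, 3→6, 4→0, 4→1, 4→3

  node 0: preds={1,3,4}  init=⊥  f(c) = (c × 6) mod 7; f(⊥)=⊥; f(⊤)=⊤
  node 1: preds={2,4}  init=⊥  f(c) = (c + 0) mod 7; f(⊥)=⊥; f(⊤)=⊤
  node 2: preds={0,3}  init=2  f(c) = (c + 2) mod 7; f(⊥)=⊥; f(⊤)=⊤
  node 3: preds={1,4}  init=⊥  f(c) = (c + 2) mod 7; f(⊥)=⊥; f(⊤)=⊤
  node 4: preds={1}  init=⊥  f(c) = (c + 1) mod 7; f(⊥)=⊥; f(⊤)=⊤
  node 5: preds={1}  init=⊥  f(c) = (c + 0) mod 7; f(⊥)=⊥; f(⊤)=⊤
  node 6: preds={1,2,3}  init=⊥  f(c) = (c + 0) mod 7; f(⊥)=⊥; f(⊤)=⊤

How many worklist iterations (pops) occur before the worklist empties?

19

Worklist (19 pops):
  #1 pop 0: in=⊥ → ⊥ (no change)
  #2 pop 1: in=2 → 2 (was ⊥); enqueue [0]
  #3 pop 2: in=⊥ → 2 (no change)
  #4 pop 3: in=2 → 4 (was ⊥); enqueue [2]
  #5 pop 4: in=2 → 3 (was ⊥); enqueue [1,3]
  #6 pop 5: in=2 → 2 (was ⊥); enqueue []
  #7 pop 6: in=⊤ → ⊤ (was ⊥); enqueue []
  #8 pop 0: in=⊤ → ⊤ (was ⊥); enqueue []
  #9 pop 2: in=⊤ → ⊤ (was 2); enqueue [6]
  #10 pop 1: in=⊤ → ⊤ (was 2); enqueue [0,4,5]
  #11 pop 3: in=⊤ → ⊤ (was 4); enqueue [2]
  #12 pop 6: in=⊤ → ⊤ (no change)
  #13 pop 0: in=⊤ → ⊤ (no change)
  #14 pop 4: in=⊤ → ⊤ (was 3); enqueue [0,1,3]
  #15 pop 5: in=⊤ → ⊤ (was 2); enqueue []
  #16 pop 2: in=⊤ → ⊤ (no change)
  #17 pop 0: in=⊤ → ⊤ (no change)
  #18 pop 1: in=⊤ → ⊤ (no change)
  #19 pop 3: in=⊤ → ⊤ (no change)

Fixpoint:
  val[0] = ⊤
  val[1] = ⊤
  val[2] = ⊤
  val[3] = ⊤
  val[4] = ⊤
  val[5] = ⊤
  val[6] = ⊤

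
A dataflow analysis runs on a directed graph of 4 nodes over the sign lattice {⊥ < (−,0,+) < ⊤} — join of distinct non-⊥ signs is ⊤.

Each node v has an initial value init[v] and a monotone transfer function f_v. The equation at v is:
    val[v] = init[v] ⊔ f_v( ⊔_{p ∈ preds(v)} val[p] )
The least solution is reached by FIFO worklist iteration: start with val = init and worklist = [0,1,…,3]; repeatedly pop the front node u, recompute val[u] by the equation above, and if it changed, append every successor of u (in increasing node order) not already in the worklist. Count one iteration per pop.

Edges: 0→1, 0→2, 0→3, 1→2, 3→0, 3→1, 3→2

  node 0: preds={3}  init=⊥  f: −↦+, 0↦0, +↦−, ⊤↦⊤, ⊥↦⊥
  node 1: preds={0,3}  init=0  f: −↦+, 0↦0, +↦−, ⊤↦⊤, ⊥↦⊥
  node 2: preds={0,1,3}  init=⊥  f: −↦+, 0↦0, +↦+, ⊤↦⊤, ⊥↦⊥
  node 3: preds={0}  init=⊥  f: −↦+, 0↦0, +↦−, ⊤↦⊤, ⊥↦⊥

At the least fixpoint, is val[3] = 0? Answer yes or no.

no

Trace (4 dequeues):
  [1] u=0 | in ⊥ | out ⊥ | ==
  [2] u=1 | in ⊥ | out 0 | ==
  [3] u=2 | in 0 | out 0 | prev ⊥ | push {}
  [4] u=3 | in ⊥ | out ⊥ | ==

Converged values:
  [0] ⊥
  [1] 0
  [2] 0
  [3] ⊥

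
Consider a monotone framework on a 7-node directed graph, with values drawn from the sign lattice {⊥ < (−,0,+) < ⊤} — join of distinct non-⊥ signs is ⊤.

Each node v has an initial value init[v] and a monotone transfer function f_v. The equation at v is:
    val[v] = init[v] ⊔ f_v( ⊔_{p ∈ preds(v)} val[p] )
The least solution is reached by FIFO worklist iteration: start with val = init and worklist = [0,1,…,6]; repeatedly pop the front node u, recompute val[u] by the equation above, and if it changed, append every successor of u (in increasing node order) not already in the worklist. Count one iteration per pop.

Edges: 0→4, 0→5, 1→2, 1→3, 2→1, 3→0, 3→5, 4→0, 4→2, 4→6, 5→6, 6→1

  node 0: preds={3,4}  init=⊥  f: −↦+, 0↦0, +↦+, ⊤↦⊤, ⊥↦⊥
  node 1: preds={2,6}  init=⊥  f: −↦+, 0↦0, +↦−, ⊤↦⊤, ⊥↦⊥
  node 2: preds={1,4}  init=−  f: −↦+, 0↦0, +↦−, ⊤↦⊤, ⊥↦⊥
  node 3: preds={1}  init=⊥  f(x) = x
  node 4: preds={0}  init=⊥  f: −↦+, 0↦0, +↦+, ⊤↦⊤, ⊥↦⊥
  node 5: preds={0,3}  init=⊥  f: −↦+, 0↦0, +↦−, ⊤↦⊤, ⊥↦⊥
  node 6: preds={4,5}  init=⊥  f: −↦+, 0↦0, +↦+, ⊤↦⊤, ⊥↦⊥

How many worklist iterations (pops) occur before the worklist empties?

21

Trace (21 dequeues):
  [1] u=0 | in ⊥ | out ⊥ | ==
  [2] u=1 | in − | out + | prev ⊥ | push {}
  [3] u=2 | in + | out − | ==
  [4] u=3 | in + | out + | prev ⊥ | push {0}
  [5] u=4 | in ⊥ | out ⊥ | ==
  [6] u=5 | in + | out − | prev ⊥ | push {}
  [7] u=6 | in − | out + | prev ⊥ | push {1}
  [8] u=0 | in + | out + | prev ⊥ | push {4,5}
  [9] u=1 | in ⊤ | out ⊤ | prev + | push {2,3}
  [10] u=4 | in + | out + | prev ⊥ | push {0,6}
  [11] u=5 | in + | out − | ==
  [12] u=2 | in ⊤ | out ⊤ | prev − | push {1}
  [13] u=3 | in ⊤ | out ⊤ | prev + | push {5}
  [14] u=0 | in ⊤ | out ⊤ | prev + | push {4}
  [15] u=6 | in ⊤ | out ⊤ | prev + | push {}
  [16] u=1 | in ⊤ | out ⊤ | ==
  [17] u=5 | in ⊤ | out ⊤ | prev − | push {6}
  [18] u=4 | in ⊤ | out ⊤ | prev + | push {0,2}
  [19] u=6 | in ⊤ | out ⊤ | ==
  [20] u=0 | in ⊤ | out ⊤ | ==
  [21] u=2 | in ⊤ | out ⊤ | ==

Converged values:
  [0] ⊤
  [1] ⊤
  [2] ⊤
  [3] ⊤
  [4] ⊤
  [5] ⊤
  [6] ⊤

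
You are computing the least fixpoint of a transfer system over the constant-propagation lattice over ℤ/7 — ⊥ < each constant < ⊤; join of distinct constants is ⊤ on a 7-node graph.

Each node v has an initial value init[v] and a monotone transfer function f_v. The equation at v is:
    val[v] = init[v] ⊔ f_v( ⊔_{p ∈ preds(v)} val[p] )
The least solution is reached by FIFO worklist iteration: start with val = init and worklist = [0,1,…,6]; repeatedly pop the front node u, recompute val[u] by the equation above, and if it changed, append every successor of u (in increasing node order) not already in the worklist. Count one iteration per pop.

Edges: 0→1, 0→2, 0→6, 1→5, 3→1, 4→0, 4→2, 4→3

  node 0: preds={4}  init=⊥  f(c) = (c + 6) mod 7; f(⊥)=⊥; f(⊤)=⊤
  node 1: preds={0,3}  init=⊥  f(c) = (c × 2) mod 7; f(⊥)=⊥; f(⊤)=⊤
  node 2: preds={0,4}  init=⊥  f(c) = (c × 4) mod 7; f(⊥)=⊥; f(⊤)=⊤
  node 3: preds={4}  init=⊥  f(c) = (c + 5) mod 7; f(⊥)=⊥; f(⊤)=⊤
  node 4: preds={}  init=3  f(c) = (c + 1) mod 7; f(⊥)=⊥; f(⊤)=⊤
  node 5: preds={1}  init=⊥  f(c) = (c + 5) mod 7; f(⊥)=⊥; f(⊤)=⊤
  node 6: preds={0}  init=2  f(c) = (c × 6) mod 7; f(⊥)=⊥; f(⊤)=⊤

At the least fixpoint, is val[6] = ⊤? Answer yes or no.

yes

Worklist (9 pops):
  #1 pop 0: in=3 → 2 (was ⊥); enqueue []
  #2 pop 1: in=2 → 4 (was ⊥); enqueue []
  #3 pop 2: in=⊤ → ⊤ (was ⊥); enqueue []
  #4 pop 3: in=3 → 1 (was ⊥); enqueue [1]
  #5 pop 4: in=⊥ → 3 (no change)
  #6 pop 5: in=4 → 2 (was ⊥); enqueue []
  #7 pop 6: in=2 → ⊤ (was 2); enqueue []
  #8 pop 1: in=⊤ → ⊤ (was 4); enqueue [5]
  #9 pop 5: in=⊤ → ⊤ (was 2); enqueue []

Fixpoint:
  val[0] = 2
  val[1] = ⊤
  val[2] = ⊤
  val[3] = 1
  val[4] = 3
  val[5] = ⊤
  val[6] = ⊤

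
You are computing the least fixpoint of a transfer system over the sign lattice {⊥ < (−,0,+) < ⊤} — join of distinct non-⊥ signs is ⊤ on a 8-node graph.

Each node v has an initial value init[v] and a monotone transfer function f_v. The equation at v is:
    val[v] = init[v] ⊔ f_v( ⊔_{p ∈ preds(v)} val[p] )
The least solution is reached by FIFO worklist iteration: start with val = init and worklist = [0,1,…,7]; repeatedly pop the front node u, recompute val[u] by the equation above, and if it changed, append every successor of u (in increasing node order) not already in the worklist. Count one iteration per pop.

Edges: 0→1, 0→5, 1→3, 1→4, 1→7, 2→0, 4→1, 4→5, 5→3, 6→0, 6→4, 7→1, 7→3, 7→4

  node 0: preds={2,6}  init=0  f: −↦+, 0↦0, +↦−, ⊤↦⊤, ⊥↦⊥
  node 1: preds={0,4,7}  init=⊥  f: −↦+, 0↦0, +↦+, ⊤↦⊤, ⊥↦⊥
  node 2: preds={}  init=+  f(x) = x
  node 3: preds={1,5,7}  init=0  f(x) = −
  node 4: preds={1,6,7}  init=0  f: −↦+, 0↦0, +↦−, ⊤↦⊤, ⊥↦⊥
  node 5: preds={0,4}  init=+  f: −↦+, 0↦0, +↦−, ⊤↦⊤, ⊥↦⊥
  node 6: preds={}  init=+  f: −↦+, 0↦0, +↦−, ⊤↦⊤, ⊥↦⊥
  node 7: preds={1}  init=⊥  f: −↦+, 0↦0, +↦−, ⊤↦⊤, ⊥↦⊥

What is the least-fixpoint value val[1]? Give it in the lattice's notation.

⊤

Worklist (11 pops):
  #1 pop 0: in=+ → ⊤ (was 0); enqueue []
  #2 pop 1: in=⊤ → ⊤ (was ⊥); enqueue []
  #3 pop 2: in=⊥ → + (no change)
  #4 pop 3: in=⊤ → ⊤ (was 0); enqueue []
  #5 pop 4: in=⊤ → ⊤ (was 0); enqueue [1]
  #6 pop 5: in=⊤ → ⊤ (was +); enqueue [3]
  #7 pop 6: in=⊥ → + (no change)
  #8 pop 7: in=⊤ → ⊤ (was ⊥); enqueue [4]
  #9 pop 1: in=⊤ → ⊤ (no change)
  #10 pop 3: in=⊤ → ⊤ (no change)
  #11 pop 4: in=⊤ → ⊤ (no change)

Fixpoint:
  val[0] = ⊤
  val[1] = ⊤
  val[2] = +
  val[3] = ⊤
  val[4] = ⊤
  val[5] = ⊤
  val[6] = +
  val[7] = ⊤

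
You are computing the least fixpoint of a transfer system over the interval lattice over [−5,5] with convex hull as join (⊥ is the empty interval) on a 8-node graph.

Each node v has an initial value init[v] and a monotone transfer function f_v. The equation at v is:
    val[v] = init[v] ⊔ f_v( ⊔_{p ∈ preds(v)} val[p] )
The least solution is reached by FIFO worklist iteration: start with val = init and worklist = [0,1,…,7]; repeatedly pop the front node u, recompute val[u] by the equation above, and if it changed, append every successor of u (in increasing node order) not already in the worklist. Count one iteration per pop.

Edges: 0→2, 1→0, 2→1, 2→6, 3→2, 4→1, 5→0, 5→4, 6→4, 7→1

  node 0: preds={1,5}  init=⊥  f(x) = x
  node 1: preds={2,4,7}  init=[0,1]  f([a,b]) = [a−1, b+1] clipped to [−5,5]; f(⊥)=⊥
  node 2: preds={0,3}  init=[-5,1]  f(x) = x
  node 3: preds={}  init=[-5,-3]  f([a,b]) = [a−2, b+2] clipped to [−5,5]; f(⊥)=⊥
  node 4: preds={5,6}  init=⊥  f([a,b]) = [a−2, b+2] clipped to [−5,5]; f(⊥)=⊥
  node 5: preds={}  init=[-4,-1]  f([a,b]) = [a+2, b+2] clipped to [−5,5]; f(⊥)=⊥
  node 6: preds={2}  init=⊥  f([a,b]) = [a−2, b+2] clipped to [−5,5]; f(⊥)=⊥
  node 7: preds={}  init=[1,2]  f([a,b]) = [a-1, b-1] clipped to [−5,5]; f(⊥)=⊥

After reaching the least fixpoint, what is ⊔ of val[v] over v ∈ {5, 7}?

Iteration log — 19 steps:
  step 1. node 0  ⊔preds=[-4,1]  new=[-4,1]  old=⊥  +wl: 
  step 2. node 1  ⊔preds=[-5,2]  new=[-5,3]  old=[0,1]  +wl: 0
  step 3. node 2  ⊔preds=[-5,1]  new=[-5,1]  stable
  step 4. node 3  ⊔preds=⊥  new=[-5,-3]  stable
  step 5. node 4  ⊔preds=[-4,-1]  new=[-5,1]  old=⊥  +wl: 1
  step 6. node 5  ⊔preds=⊥  new=[-4,-1]  stable
  step 7. node 6  ⊔preds=[-5,1]  new=[-5,3]  old=⊥  +wl: 4
  step 8. node 7  ⊔preds=⊥  new=[1,2]  stable
  step 9. node 0  ⊔preds=[-5,3]  new=[-5,3]  old=[-4,1]  +wl: 2
  step 10. node 1  ⊔preds=[-5,2]  new=[-5,3]  stable
  step 11. node 4  ⊔preds=[-5,3]  new=[-5,5]  old=[-5,1]  +wl: 1
  step 12. node 2  ⊔preds=[-5,3]  new=[-5,3]  old=[-5,1]  +wl: 6
  step 13. node 1  ⊔preds=[-5,5]  new=[-5,5]  old=[-5,3]  +wl: 0
  step 14. node 6  ⊔preds=[-5,3]  new=[-5,5]  old=[-5,3]  +wl: 4
  step 15. node 0  ⊔preds=[-5,5]  new=[-5,5]  old=[-5,3]  +wl: 2
  step 16. node 4  ⊔preds=[-5,5]  new=[-5,5]  stable
  step 17. node 2  ⊔preds=[-5,5]  new=[-5,5]  old=[-5,3]  +wl: 1,6
  step 18. node 1  ⊔preds=[-5,5]  new=[-5,5]  stable
  step 19. node 6  ⊔preds=[-5,5]  new=[-5,5]  stable

Least fixpoint reached:
  node 0: [-5,5]
  node 1: [-5,5]
  node 2: [-5,5]
  node 3: [-5,-3]
  node 4: [-5,5]
  node 5: [-4,-1]
  node 6: [-5,5]
  node 7: [1,2]

[-4,2]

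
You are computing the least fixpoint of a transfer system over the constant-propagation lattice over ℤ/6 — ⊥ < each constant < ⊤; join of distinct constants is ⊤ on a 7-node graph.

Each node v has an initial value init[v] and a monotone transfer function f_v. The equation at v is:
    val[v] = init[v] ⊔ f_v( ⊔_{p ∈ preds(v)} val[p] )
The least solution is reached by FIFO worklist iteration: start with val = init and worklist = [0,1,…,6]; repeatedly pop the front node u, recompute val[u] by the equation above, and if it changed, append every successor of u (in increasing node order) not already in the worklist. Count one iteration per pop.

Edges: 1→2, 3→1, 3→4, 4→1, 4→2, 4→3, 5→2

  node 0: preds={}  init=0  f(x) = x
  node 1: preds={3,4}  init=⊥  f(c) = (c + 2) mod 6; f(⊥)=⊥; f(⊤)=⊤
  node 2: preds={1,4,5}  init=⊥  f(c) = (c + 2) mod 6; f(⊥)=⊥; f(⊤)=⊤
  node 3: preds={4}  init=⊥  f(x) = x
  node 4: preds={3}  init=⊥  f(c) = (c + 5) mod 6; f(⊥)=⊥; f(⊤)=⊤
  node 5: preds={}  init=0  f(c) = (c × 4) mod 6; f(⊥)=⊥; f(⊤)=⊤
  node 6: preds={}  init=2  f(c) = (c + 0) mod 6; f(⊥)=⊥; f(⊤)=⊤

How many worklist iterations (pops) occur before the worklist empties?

7

Iteration log — 7 steps:
  step 1. node 0  ⊔preds=⊥  new=0  stable
  step 2. node 1  ⊔preds=⊥  new=⊥  stable
  step 3. node 2  ⊔preds=0  new=2  old=⊥  +wl: 
  step 4. node 3  ⊔preds=⊥  new=⊥  stable
  step 5. node 4  ⊔preds=⊥  new=⊥  stable
  step 6. node 5  ⊔preds=⊥  new=0  stable
  step 7. node 6  ⊔preds=⊥  new=2  stable

Least fixpoint reached:
  node 0: 0
  node 1: ⊥
  node 2: 2
  node 3: ⊥
  node 4: ⊥
  node 5: 0
  node 6: 2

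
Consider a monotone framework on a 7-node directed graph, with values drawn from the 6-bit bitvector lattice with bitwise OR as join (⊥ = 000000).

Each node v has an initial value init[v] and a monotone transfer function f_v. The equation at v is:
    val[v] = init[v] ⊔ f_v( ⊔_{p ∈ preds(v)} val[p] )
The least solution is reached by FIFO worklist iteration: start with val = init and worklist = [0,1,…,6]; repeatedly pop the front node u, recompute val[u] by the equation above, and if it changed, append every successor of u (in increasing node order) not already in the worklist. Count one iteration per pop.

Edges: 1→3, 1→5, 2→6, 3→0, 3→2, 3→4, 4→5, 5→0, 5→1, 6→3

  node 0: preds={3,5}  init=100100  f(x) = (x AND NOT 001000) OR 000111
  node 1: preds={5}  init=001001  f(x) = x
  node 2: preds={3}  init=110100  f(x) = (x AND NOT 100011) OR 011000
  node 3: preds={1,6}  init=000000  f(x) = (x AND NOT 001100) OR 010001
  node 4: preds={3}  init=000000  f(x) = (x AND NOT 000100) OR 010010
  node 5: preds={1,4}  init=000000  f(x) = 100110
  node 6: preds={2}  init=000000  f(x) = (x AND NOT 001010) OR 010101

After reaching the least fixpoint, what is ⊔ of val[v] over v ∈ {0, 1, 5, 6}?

111111

Trace (16 dequeues):
  [1] u=0 | in 000000 | out 100111 | prev 100100 | push {}
  [2] u=1 | in 000000 | out 001001 | ==
  [3] u=2 | in 000000 | out 111100 | prev 110100 | push {}
  [4] u=3 | in 001001 | out 010001 | prev 000000 | push {0,2}
  [5] u=4 | in 010001 | out 010011 | prev 000000 | push {}
  [6] u=5 | in 011011 | out 100110 | prev 000000 | push {1}
  [7] u=6 | in 111100 | out 110101 | prev 000000 | push {3}
  [8] u=0 | in 110111 | out 110111 | prev 100111 | push {}
  [9] u=2 | in 010001 | out 111100 | ==
  [10] u=1 | in 100110 | out 101111 | prev 001001 | push {5}
  [11] u=3 | in 111111 | out 110011 | prev 010001 | push {0,2,4}
  [12] u=5 | in 111111 | out 100110 | ==
  [13] u=0 | in 110111 | out 110111 | ==
  [14] u=2 | in 110011 | out 111100 | ==
  [15] u=4 | in 110011 | out 110011 | prev 010011 | push {5}
  [16] u=5 | in 111111 | out 100110 | ==

Converged values:
  [0] 110111
  [1] 101111
  [2] 111100
  [3] 110011
  [4] 110011
  [5] 100110
  [6] 110101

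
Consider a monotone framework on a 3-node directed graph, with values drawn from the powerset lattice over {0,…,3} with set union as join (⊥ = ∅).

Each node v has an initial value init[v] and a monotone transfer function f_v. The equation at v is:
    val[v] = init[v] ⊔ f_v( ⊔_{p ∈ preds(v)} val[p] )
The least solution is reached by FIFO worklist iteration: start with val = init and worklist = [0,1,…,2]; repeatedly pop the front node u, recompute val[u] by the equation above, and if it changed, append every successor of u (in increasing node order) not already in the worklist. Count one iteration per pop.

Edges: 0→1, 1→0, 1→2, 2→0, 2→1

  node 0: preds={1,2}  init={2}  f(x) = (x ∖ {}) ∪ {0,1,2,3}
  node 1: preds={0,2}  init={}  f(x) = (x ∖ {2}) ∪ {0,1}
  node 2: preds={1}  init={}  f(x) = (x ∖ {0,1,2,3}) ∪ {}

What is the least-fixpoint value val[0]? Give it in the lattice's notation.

{0,1,2,3}

Worklist (4 pops):
  #1 pop 0: in={} → {0,1,2,3} (was {2}); enqueue []
  #2 pop 1: in={0,1,2,3} → {0,1,3} (was {}); enqueue [0]
  #3 pop 2: in={0,1,3} → {} (no change)
  #4 pop 0: in={0,1,3} → {0,1,2,3} (no change)

Fixpoint:
  val[0] = {0,1,2,3}
  val[1] = {0,1,3}
  val[2] = {}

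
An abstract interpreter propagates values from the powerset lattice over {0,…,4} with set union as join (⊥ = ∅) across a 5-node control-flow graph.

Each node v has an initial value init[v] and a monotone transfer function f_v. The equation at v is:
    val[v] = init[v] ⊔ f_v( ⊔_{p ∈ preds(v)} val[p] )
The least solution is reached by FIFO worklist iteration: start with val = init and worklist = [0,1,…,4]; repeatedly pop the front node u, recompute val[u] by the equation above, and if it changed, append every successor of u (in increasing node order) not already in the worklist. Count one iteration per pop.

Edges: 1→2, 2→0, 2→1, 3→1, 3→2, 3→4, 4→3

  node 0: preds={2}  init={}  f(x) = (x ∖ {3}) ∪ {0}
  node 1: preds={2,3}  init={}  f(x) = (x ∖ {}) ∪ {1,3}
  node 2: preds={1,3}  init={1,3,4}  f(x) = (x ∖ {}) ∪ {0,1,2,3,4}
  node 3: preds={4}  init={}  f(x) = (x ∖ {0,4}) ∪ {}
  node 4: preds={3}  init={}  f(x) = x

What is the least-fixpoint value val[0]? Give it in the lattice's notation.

{0,1,2,4}

Iteration log — 8 steps:
  step 1. node 0  ⊔preds={1,3,4}  new={0,1,4}  old={}  +wl: 
  step 2. node 1  ⊔preds={1,3,4}  new={1,3,4}  old={}  +wl: 
  step 3. node 2  ⊔preds={1,3,4}  new={0,1,2,3,4}  old={1,3,4}  +wl: 0,1
  step 4. node 3  ⊔preds={}  new={}  stable
  step 5. node 4  ⊔preds={}  new={}  stable
  step 6. node 0  ⊔preds={0,1,2,3,4}  new={0,1,2,4}  old={0,1,4}  +wl: 
  step 7. node 1  ⊔preds={0,1,2,3,4}  new={0,1,2,3,4}  old={1,3,4}  +wl: 2
  step 8. node 2  ⊔preds={0,1,2,3,4}  new={0,1,2,3,4}  stable

Least fixpoint reached:
  node 0: {0,1,2,4}
  node 1: {0,1,2,3,4}
  node 2: {0,1,2,3,4}
  node 3: {}
  node 4: {}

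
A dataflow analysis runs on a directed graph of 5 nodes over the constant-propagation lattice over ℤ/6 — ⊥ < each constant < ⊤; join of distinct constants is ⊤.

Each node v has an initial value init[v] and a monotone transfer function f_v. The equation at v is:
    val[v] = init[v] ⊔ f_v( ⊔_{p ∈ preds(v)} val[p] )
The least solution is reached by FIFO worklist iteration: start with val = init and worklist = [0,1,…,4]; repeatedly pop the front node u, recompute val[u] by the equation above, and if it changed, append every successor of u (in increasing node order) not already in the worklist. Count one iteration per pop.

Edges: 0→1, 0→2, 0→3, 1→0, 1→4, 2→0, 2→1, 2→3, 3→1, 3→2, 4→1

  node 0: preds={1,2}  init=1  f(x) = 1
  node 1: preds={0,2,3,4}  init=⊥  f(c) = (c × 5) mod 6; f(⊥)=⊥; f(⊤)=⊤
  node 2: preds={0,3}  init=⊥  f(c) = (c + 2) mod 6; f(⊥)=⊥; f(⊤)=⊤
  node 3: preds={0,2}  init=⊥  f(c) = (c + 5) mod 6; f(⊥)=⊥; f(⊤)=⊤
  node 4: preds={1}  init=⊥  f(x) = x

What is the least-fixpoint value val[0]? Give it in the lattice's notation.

Worklist (12 pops):
  #1 pop 0: in=⊥ → 1 (no change)
  #2 pop 1: in=1 → 5 (was ⊥); enqueue [0]
  #3 pop 2: in=1 → 3 (was ⊥); enqueue [1]
  #4 pop 3: in=⊤ → ⊤ (was ⊥); enqueue [2]
  #5 pop 4: in=5 → 5 (was ⊥); enqueue []
  #6 pop 0: in=⊤ → 1 (no change)
  #7 pop 1: in=⊤ → ⊤ (was 5); enqueue [0,4]
  #8 pop 2: in=⊤ → ⊤ (was 3); enqueue [1,3]
  #9 pop 0: in=⊤ → 1 (no change)
  #10 pop 4: in=⊤ → ⊤ (was 5); enqueue []
  #11 pop 1: in=⊤ → ⊤ (no change)
  #12 pop 3: in=⊤ → ⊤ (no change)

Fixpoint:
  val[0] = 1
  val[1] = ⊤
  val[2] = ⊤
  val[3] = ⊤
  val[4] = ⊤

1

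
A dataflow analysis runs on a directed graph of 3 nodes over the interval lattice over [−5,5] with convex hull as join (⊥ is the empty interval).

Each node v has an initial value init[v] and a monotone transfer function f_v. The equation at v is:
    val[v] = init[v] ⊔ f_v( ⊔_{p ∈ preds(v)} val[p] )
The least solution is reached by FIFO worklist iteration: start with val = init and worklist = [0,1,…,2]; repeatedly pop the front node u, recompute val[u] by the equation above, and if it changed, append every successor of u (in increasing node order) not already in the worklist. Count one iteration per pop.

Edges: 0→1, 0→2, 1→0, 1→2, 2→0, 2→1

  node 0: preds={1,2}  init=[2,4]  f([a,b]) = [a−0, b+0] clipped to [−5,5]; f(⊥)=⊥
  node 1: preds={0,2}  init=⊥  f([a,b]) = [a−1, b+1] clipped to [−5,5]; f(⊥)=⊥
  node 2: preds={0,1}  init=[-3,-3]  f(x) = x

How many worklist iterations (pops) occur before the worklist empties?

9

Trace (9 dequeues):
  [1] u=0 | in [-3,-3] | out [-3,4] | prev [2,4] | push {}
  [2] u=1 | in [-3,4] | out [-4,5] | prev ⊥ | push {0}
  [3] u=2 | in [-4,5] | out [-4,5] | prev [-3,-3] | push {1}
  [4] u=0 | in [-4,5] | out [-4,5] | prev [-3,4] | push {2}
  [5] u=1 | in [-4,5] | out [-5,5] | prev [-4,5] | push {0}
  [6] u=2 | in [-5,5] | out [-5,5] | prev [-4,5] | push {1}
  [7] u=0 | in [-5,5] | out [-5,5] | prev [-4,5] | push {2}
  [8] u=1 | in [-5,5] | out [-5,5] | ==
  [9] u=2 | in [-5,5] | out [-5,5] | ==

Converged values:
  [0] [-5,5]
  [1] [-5,5]
  [2] [-5,5]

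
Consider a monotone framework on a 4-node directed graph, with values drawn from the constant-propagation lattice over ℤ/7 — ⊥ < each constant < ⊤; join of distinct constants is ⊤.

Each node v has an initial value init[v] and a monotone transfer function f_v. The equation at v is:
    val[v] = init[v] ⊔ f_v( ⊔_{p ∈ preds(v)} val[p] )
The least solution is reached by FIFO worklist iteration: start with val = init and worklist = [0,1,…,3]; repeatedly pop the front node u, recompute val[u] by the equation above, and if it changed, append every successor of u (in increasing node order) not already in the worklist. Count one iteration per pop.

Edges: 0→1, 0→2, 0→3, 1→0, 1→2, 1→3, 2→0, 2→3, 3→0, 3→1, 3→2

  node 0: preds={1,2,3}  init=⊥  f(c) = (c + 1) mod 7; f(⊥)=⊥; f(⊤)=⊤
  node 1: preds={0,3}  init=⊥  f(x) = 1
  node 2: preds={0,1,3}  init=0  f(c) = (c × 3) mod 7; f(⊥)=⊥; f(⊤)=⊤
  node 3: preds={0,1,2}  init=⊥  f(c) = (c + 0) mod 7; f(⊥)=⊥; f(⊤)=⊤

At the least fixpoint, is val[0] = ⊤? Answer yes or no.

yes

Iteration log — 8 steps:
  step 1. node 0  ⊔preds=0  new=1  old=⊥  +wl: 
  step 2. node 1  ⊔preds=1  new=1  old=⊥  +wl: 0
  step 3. node 2  ⊔preds=1  new=⊤  old=0  +wl: 
  step 4. node 3  ⊔preds=⊤  new=⊤  old=⊥  +wl: 1,2
  step 5. node 0  ⊔preds=⊤  new=⊤  old=1  +wl: 3
  step 6. node 1  ⊔preds=⊤  new=1  stable
  step 7. node 2  ⊔preds=⊤  new=⊤  stable
  step 8. node 3  ⊔preds=⊤  new=⊤  stable

Least fixpoint reached:
  node 0: ⊤
  node 1: 1
  node 2: ⊤
  node 3: ⊤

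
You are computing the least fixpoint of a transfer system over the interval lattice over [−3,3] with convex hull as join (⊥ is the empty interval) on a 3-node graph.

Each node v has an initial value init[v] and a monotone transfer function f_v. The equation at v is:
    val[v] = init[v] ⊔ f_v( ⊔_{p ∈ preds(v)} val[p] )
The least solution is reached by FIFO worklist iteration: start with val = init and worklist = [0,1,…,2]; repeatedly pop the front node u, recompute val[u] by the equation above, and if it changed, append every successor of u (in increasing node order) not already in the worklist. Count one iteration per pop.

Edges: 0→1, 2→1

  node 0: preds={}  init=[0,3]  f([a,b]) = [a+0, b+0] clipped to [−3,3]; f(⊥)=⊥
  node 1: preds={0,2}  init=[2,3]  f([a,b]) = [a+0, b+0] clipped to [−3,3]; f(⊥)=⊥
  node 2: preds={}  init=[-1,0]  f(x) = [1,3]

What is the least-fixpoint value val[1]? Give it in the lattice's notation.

[-1,3]

Iteration log — 4 steps:
  step 1. node 0  ⊔preds=⊥  new=[0,3]  stable
  step 2. node 1  ⊔preds=[-1,3]  new=[-1,3]  old=[2,3]  +wl: 
  step 3. node 2  ⊔preds=⊥  new=[-1,3]  old=[-1,0]  +wl: 1
  step 4. node 1  ⊔preds=[-1,3]  new=[-1,3]  stable

Least fixpoint reached:
  node 0: [0,3]
  node 1: [-1,3]
  node 2: [-1,3]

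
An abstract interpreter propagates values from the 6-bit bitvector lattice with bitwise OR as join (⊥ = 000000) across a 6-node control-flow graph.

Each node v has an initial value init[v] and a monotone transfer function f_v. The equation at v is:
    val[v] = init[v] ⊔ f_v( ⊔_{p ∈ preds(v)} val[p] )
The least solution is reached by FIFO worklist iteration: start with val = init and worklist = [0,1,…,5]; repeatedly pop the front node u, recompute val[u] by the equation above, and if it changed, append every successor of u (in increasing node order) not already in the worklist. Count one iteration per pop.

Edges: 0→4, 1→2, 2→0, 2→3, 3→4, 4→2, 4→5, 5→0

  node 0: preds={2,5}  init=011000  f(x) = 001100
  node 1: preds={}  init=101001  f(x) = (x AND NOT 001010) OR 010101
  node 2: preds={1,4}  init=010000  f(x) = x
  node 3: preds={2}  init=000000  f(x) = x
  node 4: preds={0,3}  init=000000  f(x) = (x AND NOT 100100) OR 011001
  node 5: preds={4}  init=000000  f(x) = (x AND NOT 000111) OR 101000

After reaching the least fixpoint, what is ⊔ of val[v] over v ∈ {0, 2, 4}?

111101

Trace (8 dequeues):
  [1] u=0 | in 010000 | out 011100 | prev 011000 | push {}
  [2] u=1 | in 000000 | out 111101 | prev 101001 | push {}
  [3] u=2 | in 111101 | out 111101 | prev 010000 | push {0}
  [4] u=3 | in 111101 | out 111101 | prev 000000 | push {}
  [5] u=4 | in 111101 | out 011001 | prev 000000 | push {2}
  [6] u=5 | in 011001 | out 111000 | prev 000000 | push {}
  [7] u=0 | in 111101 | out 011100 | ==
  [8] u=2 | in 111101 | out 111101 | ==

Converged values:
  [0] 011100
  [1] 111101
  [2] 111101
  [3] 111101
  [4] 011001
  [5] 111000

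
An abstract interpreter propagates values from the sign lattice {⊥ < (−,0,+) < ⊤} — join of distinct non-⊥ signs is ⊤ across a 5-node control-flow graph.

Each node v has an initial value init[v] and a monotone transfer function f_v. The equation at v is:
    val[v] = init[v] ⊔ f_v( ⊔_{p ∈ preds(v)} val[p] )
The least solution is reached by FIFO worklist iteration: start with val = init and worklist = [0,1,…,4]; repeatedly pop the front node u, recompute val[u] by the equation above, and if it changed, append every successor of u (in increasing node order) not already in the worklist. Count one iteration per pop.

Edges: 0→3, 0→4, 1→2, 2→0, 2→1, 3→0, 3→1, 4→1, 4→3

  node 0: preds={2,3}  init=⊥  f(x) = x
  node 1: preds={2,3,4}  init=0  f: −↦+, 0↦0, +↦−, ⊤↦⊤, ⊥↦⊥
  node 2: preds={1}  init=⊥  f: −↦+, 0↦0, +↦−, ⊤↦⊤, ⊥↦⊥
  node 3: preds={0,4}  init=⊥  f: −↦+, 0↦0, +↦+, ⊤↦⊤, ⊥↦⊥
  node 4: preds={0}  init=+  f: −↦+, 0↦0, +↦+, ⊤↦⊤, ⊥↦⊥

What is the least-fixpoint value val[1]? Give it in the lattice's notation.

⊤

Trace (12 dequeues):
  [1] u=0 | in ⊥ | out ⊥ | ==
  [2] u=1 | in + | out ⊤ | prev 0 | push {}
  [3] u=2 | in ⊤ | out ⊤ | prev ⊥ | push {0,1}
  [4] u=3 | in + | out + | prev ⊥ | push {}
  [5] u=4 | in ⊥ | out + | ==
  [6] u=0 | in ⊤ | out ⊤ | prev ⊥ | push {3,4}
  [7] u=1 | in ⊤ | out ⊤ | ==
  [8] u=3 | in ⊤ | out ⊤ | prev + | push {0,1}
  [9] u=4 | in ⊤ | out ⊤ | prev + | push {3}
  [10] u=0 | in ⊤ | out ⊤ | ==
  [11] u=1 | in ⊤ | out ⊤ | ==
  [12] u=3 | in ⊤ | out ⊤ | ==

Converged values:
  [0] ⊤
  [1] ⊤
  [2] ⊤
  [3] ⊤
  [4] ⊤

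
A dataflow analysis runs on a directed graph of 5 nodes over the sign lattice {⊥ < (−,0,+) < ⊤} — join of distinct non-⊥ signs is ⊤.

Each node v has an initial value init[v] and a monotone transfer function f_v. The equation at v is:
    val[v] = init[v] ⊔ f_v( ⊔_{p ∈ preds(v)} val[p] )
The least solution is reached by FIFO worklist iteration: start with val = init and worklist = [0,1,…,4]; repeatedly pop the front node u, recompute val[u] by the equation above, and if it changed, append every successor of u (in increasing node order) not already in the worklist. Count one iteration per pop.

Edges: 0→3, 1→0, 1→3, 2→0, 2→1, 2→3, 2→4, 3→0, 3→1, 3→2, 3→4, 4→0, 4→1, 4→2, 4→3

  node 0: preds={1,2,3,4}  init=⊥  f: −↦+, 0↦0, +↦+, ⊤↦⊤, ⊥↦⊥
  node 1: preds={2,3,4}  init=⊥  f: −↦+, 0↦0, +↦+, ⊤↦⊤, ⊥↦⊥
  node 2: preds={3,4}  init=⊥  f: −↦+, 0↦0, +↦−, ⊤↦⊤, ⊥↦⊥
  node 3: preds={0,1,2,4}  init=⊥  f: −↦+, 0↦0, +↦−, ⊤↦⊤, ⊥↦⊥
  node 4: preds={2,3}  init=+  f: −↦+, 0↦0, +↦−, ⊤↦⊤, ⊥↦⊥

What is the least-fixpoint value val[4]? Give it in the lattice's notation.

⊤

Trace (12 dequeues):
  [1] u=0 | in + | out + | prev ⊥ | push {}
  [2] u=1 | in + | out + | prev ⊥ | push {0}
  [3] u=2 | in + | out − | prev ⊥ | push {1}
  [4] u=3 | in ⊤ | out ⊤ | prev ⊥ | push {2}
  [5] u=4 | in ⊤ | out ⊤ | prev + | push {3}
  [6] u=0 | in ⊤ | out ⊤ | prev + | push {}
  [7] u=1 | in ⊤ | out ⊤ | prev + | push {0}
  [8] u=2 | in ⊤ | out ⊤ | prev − | push {1,4}
  [9] u=3 | in ⊤ | out ⊤ | ==
  [10] u=0 | in ⊤ | out ⊤ | ==
  [11] u=1 | in ⊤ | out ⊤ | ==
  [12] u=4 | in ⊤ | out ⊤ | ==

Converged values:
  [0] ⊤
  [1] ⊤
  [2] ⊤
  [3] ⊤
  [4] ⊤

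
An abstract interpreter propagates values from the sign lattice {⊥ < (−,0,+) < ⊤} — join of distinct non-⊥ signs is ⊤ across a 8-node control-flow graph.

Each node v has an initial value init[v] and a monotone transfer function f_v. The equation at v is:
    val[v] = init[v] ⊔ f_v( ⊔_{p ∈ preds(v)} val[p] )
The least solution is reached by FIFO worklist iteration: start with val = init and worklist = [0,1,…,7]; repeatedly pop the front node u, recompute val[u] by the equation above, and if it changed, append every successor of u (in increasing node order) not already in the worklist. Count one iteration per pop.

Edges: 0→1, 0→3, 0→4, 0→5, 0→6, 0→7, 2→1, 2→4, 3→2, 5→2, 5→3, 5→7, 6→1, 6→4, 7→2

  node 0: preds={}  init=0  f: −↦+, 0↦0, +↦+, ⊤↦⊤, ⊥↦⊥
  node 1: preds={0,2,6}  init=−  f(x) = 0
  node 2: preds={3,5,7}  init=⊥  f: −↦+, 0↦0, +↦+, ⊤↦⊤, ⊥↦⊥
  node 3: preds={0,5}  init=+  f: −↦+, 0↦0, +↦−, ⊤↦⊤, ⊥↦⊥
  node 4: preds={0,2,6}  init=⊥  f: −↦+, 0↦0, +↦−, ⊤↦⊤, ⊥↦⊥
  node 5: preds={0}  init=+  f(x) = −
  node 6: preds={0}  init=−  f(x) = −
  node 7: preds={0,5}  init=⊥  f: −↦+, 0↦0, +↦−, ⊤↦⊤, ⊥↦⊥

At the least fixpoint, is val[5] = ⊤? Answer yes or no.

yes

Trace (13 dequeues):
  [1] u=0 | in ⊥ | out 0 | ==
  [2] u=1 | in ⊤ | out ⊤ | prev − | push {}
  [3] u=2 | in + | out + | prev ⊥ | push {1}
  [4] u=3 | in ⊤ | out ⊤ | prev + | push {2}
  [5] u=4 | in ⊤ | out ⊤ | prev ⊥ | push {}
  [6] u=5 | in 0 | out ⊤ | prev + | push {3}
  [7] u=6 | in 0 | out − | ==
  [8] u=7 | in ⊤ | out ⊤ | prev ⊥ | push {}
  [9] u=1 | in ⊤ | out ⊤ | ==
  [10] u=2 | in ⊤ | out ⊤ | prev + | push {1,4}
  [11] u=3 | in ⊤ | out ⊤ | ==
  [12] u=1 | in ⊤ | out ⊤ | ==
  [13] u=4 | in ⊤ | out ⊤ | ==

Converged values:
  [0] 0
  [1] ⊤
  [2] ⊤
  [3] ⊤
  [4] ⊤
  [5] ⊤
  [6] −
  [7] ⊤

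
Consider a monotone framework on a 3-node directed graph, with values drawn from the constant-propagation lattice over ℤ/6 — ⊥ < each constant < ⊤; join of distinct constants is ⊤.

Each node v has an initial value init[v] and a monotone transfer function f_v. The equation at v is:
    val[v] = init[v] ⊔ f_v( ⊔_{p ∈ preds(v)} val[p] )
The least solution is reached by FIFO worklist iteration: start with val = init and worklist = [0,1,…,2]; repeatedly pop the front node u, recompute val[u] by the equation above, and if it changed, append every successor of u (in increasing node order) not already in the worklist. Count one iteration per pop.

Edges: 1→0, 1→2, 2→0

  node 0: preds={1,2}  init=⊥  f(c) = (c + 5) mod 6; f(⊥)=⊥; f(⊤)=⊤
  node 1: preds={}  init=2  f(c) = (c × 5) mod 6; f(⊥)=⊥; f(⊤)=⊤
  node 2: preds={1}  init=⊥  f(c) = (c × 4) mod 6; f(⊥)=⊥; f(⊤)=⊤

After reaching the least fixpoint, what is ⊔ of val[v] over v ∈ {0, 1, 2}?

Trace (4 dequeues):
  [1] u=0 | in 2 | out 1 | prev ⊥ | push {}
  [2] u=1 | in ⊥ | out 2 | ==
  [3] u=2 | in 2 | out 2 | prev ⊥ | push {0}
  [4] u=0 | in 2 | out 1 | ==

Converged values:
  [0] 1
  [1] 2
  [2] 2

⊤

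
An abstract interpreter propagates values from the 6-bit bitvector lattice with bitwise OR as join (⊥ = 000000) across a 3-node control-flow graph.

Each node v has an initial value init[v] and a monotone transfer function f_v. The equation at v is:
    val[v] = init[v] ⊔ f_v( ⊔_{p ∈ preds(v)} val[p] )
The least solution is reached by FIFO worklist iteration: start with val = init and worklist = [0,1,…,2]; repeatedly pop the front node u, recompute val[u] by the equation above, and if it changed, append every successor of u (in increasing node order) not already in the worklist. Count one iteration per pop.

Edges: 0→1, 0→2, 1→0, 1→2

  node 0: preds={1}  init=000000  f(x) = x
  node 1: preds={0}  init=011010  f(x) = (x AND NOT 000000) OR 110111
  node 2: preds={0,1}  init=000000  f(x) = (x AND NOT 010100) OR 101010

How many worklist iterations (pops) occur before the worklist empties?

Trace (6 dequeues):
  [1] u=0 | in 011010 | out 011010 | prev 000000 | push {}
  [2] u=1 | in 011010 | out 111111 | prev 011010 | push {0}
  [3] u=2 | in 111111 | out 101011 | prev 000000 | push {}
  [4] u=0 | in 111111 | out 111111 | prev 011010 | push {1,2}
  [5] u=1 | in 111111 | out 111111 | ==
  [6] u=2 | in 111111 | out 101011 | ==

Converged values:
  [0] 111111
  [1] 111111
  [2] 101011

6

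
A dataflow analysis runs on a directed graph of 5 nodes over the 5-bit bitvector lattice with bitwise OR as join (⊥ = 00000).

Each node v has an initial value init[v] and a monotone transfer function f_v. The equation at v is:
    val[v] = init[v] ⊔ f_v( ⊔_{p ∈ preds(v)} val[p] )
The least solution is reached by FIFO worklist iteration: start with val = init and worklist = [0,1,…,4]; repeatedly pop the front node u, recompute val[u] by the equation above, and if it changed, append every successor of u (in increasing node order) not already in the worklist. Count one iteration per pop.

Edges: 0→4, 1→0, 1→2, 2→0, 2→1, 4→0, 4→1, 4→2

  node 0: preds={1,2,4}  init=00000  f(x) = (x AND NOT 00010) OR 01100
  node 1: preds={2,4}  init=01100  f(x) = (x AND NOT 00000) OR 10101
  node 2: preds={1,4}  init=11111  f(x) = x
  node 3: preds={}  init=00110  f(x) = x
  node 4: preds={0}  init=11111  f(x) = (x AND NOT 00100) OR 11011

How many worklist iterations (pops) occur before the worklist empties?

Trace (6 dequeues):
  [1] u=0 | in 11111 | out 11101 | prev 00000 | push {}
  [2] u=1 | in 11111 | out 11111 | prev 01100 | push {0}
  [3] u=2 | in 11111 | out 11111 | ==
  [4] u=3 | in 00000 | out 00110 | ==
  [5] u=4 | in 11101 | out 11111 | ==
  [6] u=0 | in 11111 | out 11101 | ==

Converged values:
  [0] 11101
  [1] 11111
  [2] 11111
  [3] 00110
  [4] 11111

6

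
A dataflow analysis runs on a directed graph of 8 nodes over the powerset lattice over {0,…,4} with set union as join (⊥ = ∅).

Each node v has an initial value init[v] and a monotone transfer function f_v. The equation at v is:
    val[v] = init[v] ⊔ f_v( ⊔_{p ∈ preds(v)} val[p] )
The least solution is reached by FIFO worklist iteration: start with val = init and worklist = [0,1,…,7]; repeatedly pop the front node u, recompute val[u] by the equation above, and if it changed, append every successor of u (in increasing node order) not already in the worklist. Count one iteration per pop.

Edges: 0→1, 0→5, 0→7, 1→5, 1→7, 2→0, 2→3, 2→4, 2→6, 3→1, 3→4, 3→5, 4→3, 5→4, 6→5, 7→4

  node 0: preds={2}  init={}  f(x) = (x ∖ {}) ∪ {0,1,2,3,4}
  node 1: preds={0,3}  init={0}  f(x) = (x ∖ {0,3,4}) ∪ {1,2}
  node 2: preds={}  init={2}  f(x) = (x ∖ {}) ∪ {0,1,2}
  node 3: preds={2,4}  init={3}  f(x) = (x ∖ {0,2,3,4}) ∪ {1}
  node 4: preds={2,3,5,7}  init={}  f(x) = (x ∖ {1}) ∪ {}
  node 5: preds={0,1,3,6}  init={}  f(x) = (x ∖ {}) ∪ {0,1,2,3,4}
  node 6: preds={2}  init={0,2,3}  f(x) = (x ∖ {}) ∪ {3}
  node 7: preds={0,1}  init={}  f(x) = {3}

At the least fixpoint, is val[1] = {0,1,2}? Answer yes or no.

yes

Iteration log — 14 steps:
  step 1. node 0  ⊔preds={2}  new={0,1,2,3,4}  old={}  +wl: 
  step 2. node 1  ⊔preds={0,1,2,3,4}  new={0,1,2}  old={0}  +wl: 
  step 3. node 2  ⊔preds={}  new={0,1,2}  old={2}  +wl: 0
  step 4. node 3  ⊔preds={0,1,2}  new={1,3}  old={3}  +wl: 1
  step 5. node 4  ⊔preds={0,1,2,3}  new={0,2,3}  old={}  +wl: 3
  step 6. node 5  ⊔preds={0,1,2,3,4}  new={0,1,2,3,4}  old={}  +wl: 4
  step 7. node 6  ⊔preds={0,1,2}  new={0,1,2,3}  old={0,2,3}  +wl: 5
  step 8. node 7  ⊔preds={0,1,2,3,4}  new={3}  old={}  +wl: 
  step 9. node 0  ⊔preds={0,1,2}  new={0,1,2,3,4}  stable
  step 10. node 1  ⊔preds={0,1,2,3,4}  new={0,1,2}  stable
  step 11. node 3  ⊔preds={0,1,2,3}  new={1,3}  stable
  step 12. node 4  ⊔preds={0,1,2,3,4}  new={0,2,3,4}  old={0,2,3}  +wl: 3
  step 13. node 5  ⊔preds={0,1,2,3,4}  new={0,1,2,3,4}  stable
  step 14. node 3  ⊔preds={0,1,2,3,4}  new={1,3}  stable

Least fixpoint reached:
  node 0: {0,1,2,3,4}
  node 1: {0,1,2}
  node 2: {0,1,2}
  node 3: {1,3}
  node 4: {0,2,3,4}
  node 5: {0,1,2,3,4}
  node 6: {0,1,2,3}
  node 7: {3}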